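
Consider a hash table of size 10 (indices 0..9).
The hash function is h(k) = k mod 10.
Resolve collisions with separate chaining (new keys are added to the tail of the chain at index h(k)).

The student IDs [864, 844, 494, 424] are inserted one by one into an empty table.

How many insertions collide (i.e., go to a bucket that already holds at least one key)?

3

Insert 864: h=4, bucket 4 empty -> new chain.
Insert 844: h=4, bucket 4 nonempty -> append to chain.
Insert 494: h=4, bucket 4 nonempty -> append to chain.
Insert 424: h=4, bucket 4 nonempty -> append to chain.
Final buckets:
0: -
1: -
2: -
3: -
4: 864 -> 844 -> 494 -> 424
5: -
6: -
7: -
8: -
9: -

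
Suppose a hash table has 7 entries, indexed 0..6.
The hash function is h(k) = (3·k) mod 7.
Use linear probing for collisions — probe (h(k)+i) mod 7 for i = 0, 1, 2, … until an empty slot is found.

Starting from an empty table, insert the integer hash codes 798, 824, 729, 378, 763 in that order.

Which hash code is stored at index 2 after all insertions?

798: h=0 => slot 0
824: h=1 => slot 1
729: h=3 => slot 3
378: h=0, probe 0,1,2 => slot 2
763: h=0, probe 0,1,2,3,4 => slot 4
Table: [798, 824, 378, 729, 763, -, -]

378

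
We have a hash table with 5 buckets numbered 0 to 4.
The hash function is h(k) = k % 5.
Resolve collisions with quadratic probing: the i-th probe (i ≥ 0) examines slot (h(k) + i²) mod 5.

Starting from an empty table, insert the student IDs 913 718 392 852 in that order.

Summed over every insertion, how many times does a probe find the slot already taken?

3

Insert 913: h=3, slot 3 empty => index 3.
Insert 718: h=3, slot 3 occupied => index 4.
Insert 392: h=2, slot 2 empty => index 2.
Insert 852: h=2, slots 2,3 occupied => index 1.
Table: [—, 852, 392, 913, 718]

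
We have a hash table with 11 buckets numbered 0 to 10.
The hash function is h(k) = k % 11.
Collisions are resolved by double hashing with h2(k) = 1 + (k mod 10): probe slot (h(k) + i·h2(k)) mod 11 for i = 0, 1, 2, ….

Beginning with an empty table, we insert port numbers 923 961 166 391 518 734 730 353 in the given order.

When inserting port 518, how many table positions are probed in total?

3

Insert 923: h=10, slot 10 empty → index 10.
Insert 961: h=4, slot 4 empty → index 4.
Insert 166: h=1, slot 1 empty → index 1.
Insert 391: h=6, slot 6 empty → index 6.
Insert 518: h=1, h2=9, slots 1,10 occupied → index 8.
Insert 734: h=8, h2=5, slot 8 occupied → index 2.
Insert 730: h=4, h2=1, slot 4 occupied → index 5.
Insert 353: h=1, h2=4, slots 1,5 occupied → index 9.
Table: [—, 166, 734, —, 961, 730, 391, —, 518, 353, 923]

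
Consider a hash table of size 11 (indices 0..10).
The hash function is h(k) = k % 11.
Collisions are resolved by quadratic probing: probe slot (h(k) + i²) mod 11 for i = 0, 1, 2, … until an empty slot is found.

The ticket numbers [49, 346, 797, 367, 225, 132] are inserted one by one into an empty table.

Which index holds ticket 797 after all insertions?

9

49 hashes to 5; slot 5 is free → place at 5.
346 hashes to 5; 5 taken → place at 6.
797 hashes to 5; 5,6 taken → place at 9.
367 hashes to 4; slot 4 is free → place at 4.
225 hashes to 5; 5,6,9 taken → place at 3.
132 hashes to 0; slot 0 is free → place at 0.
Table: [132, _, _, 225, 367, 49, 346, _, _, 797, _]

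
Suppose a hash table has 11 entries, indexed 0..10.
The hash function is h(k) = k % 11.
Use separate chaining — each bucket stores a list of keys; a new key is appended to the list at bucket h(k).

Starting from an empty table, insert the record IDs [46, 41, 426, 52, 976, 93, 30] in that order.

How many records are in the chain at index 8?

5

46 -> bucket 2
41 -> bucket 8
426 -> bucket 8 (collision)
52 -> bucket 8 (collision)
976 -> bucket 8 (collision)
93 -> bucket 5
30 -> bucket 8 (collision)
Final buckets:
0: .
1: .
2: 46
3: .
4: .
5: 93
6: .
7: .
8: 41 -> 426 -> 52 -> 976 -> 30
9: .
10: .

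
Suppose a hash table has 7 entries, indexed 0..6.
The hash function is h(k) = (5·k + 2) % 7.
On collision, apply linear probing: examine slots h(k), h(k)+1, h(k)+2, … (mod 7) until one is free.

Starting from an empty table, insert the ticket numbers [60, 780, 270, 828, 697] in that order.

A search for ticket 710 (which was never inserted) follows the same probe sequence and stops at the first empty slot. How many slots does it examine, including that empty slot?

Insert 60: h=1, slot 1 empty -> index 1.
Insert 780: h=3, slot 3 empty -> index 3.
Insert 270: h=1, slot 1 occupied -> index 2.
Insert 828: h=5, slot 5 empty -> index 5.
Insert 697: h=1, slots 1,2,3 occupied -> index 4.
Table: [∅, 60, 270, 780, 697, 828, ∅]
Lookup 710: h=3, probe 3,4,5,6 → slot 6 empty, not found.

4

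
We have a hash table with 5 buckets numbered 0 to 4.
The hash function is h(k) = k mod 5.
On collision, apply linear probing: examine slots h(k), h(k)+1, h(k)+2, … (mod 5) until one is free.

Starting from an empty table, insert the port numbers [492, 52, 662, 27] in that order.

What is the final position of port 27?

0

492: h=2 → slot 2
52: h=2, probe 2,3 → slot 3
662: h=2, probe 2,3,4 → slot 4
27: h=2, probe 2,3,4,0 → slot 0
Table: [27, ., 492, 52, 662]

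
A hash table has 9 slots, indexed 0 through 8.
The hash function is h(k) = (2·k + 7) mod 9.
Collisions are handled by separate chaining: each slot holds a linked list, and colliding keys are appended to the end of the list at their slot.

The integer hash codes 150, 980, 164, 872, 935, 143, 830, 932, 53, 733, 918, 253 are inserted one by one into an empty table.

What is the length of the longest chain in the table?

150 -> bucket 1
980 -> bucket 5
164 -> bucket 2
872 -> bucket 5 (collision)
935 -> bucket 5 (collision)
143 -> bucket 5 (collision)
830 -> bucket 2 (collision)
932 -> bucket 8
53 -> bucket 5 (collision)
733 -> bucket 6
918 -> bucket 7
253 -> bucket 0
Final buckets:
0: 253
1: 150
2: 164 -> 830
3: -
4: -
5: 980 -> 872 -> 935 -> 143 -> 53
6: 733
7: 918
8: 932

5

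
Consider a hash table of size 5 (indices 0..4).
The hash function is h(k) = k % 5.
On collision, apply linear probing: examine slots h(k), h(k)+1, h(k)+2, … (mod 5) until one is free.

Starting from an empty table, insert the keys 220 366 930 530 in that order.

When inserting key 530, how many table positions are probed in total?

Insert 220: h=0, slot 0 empty => index 0.
Insert 366: h=1, slot 1 empty => index 1.
Insert 930: h=0, slots 0,1 occupied => index 2.
Insert 530: h=0, slots 0,1,2 occupied => index 3.
Table: [220, 366, 930, 530, _]

4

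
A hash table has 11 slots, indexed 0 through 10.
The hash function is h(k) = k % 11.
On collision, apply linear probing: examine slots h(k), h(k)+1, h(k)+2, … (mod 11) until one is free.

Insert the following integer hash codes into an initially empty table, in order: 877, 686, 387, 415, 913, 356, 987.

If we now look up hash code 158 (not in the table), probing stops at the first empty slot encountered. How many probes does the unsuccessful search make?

3

877: h=8 -> slot 8
686: h=4 -> slot 4
387: h=2 -> slot 2
415: h=8, probe 8,9 -> slot 9
913: h=0 -> slot 0
356: h=4, probe 4,5 -> slot 5
987: h=8, probe 8,9,10 -> slot 10
Table: [913, ., 387, ., 686, 356, ., ., 877, 415, 987]
Lookup 158: h=4, probe 4,5,6 → slot 6 empty, not found.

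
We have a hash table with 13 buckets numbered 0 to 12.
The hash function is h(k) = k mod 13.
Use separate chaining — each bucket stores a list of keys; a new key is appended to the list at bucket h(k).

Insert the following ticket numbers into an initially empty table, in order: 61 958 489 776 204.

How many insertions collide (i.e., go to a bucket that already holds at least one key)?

3

Insert 61: h=9, bucket 9 empty -> new chain.
Insert 958: h=9, bucket 9 nonempty -> append to chain.
Insert 489: h=8, bucket 8 empty -> new chain.
Insert 776: h=9, bucket 9 nonempty -> append to chain.
Insert 204: h=9, bucket 9 nonempty -> append to chain.
Final buckets:
0: -
1: -
2: -
3: -
4: -
5: -
6: -
7: -
8: 489
9: 61 -> 958 -> 776 -> 204
10: -
11: -
12: -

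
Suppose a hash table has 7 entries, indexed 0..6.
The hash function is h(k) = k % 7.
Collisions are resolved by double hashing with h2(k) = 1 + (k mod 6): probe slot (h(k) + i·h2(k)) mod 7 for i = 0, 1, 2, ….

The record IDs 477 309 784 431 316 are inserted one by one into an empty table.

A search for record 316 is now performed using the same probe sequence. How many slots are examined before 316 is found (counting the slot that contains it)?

477: h=1 -> slot 1
309: h=1, h2=4, probe 1,5 -> slot 5
784: h=0 -> slot 0
431: h=4 -> slot 4
316: h=1, h2=5, probe 1,6 -> slot 6
Table: [784, 477, -, -, 431, 309, 316]
Lookup 316: h=1, h2=5, probe 1,6 → found at 6.

2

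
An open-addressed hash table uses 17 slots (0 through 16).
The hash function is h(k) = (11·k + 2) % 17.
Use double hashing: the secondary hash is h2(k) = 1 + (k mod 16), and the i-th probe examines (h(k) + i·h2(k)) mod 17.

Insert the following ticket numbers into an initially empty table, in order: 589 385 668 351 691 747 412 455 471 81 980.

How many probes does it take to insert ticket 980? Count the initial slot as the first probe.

589: h=4 -> slot 4
385: h=4, h2=2, probe 4,6 -> slot 6
668: h=6, h2=13, probe 6,2 -> slot 2
351: h=4, h2=16, probe 4,3 -> slot 3
691: h=4, h2=4, probe 4,8 -> slot 8
747: h=8, h2=12, probe 8,3,15 -> slot 15
412: h=12 -> slot 12
455: h=9 -> slot 9
471: h=15, h2=8, probe 15,6,14 -> slot 14
81: h=9, h2=2, probe 9,11 -> slot 11
980: h=4, h2=5, probe 4,9,14,2,7 -> slot 7
Table: [_, _, 668, 351, 589, _, 385, 980, 691, 455, _, 81, 412, _, 471, 747, _]

5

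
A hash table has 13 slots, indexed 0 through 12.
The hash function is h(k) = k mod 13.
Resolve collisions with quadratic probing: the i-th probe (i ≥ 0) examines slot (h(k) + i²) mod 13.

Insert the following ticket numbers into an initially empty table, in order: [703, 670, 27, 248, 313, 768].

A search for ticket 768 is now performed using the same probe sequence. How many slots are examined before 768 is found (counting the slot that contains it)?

703: h=1 → slot 1
670: h=7 → slot 7
27: h=1, probe 1,2 → slot 2
248: h=1, probe 1,2,5 → slot 5
313: h=1, probe 1,2,5,10 → slot 10
768: h=1, probe 1,2,5,10,4 → slot 4
Table: [_, 703, 27, _, 768, 248, _, 670, _, _, 313, _, _]
Lookup 768: h=1, probe 1,2,5,10,4 → found at 4.

5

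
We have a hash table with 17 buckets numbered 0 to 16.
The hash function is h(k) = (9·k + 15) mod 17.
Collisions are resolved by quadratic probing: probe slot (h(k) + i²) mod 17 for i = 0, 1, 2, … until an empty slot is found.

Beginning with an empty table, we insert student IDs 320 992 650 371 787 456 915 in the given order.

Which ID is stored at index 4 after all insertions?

915

320: h=5 → slot 5
992: h=1 → slot 1
650: h=0 → slot 0
371: h=5, probe 5,6 → slot 6
787: h=9 → slot 9
456: h=5, probe 5,6,9,14 → slot 14
915: h=5, probe 5,6,9,14,4 → slot 4
Table: [650, 992, ∅, ∅, 915, 320, 371, ∅, ∅, 787, ∅, ∅, ∅, ∅, 456, ∅, ∅]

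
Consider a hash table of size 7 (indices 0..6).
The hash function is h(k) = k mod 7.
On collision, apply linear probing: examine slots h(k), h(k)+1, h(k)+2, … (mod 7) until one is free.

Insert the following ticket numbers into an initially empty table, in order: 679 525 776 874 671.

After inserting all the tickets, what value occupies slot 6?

776

679 hashes to 0; slot 0 is free -> place at 0.
525 hashes to 0; 0 taken -> place at 1.
776 hashes to 6; slot 6 is free -> place at 6.
874 hashes to 6; 6,0,1 taken -> place at 2.
671 hashes to 6; 6,0,1,2 taken -> place at 3.
Table: [679, 525, 874, 671, —, —, 776]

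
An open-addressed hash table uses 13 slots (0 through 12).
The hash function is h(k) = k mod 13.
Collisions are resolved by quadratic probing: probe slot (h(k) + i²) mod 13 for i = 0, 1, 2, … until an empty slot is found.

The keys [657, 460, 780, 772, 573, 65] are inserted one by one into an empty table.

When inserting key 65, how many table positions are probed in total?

657: h=7 -> slot 7
460: h=5 -> slot 5
780: h=0 -> slot 0
772: h=5, probe 5,6 -> slot 6
573: h=1 -> slot 1
65: h=0, probe 0,1,4 -> slot 4
Table: [780, 573, _, _, 65, 460, 772, 657, _, _, _, _, _]

3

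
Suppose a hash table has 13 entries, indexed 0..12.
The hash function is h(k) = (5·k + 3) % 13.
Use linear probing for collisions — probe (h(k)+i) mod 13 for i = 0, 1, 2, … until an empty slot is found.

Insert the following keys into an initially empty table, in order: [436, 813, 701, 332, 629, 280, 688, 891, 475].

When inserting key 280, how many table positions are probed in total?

5

436: h=12 → slot 12
813: h=12, probe 12,0 → slot 0
701: h=11 → slot 11
332: h=12, probe 12,0,1 → slot 1
629: h=2 → slot 2
280: h=12, probe 12,0,1,2,3 → slot 3
688: h=11, probe 11,12,0,1,2,3,4 → slot 4
891: h=12, probe 12,0,1,2,3,4,5 → slot 5
475: h=12, probe 12,0,1,2,3,4,5,6 → slot 6
Table: [813, 332, 629, 280, 688, 891, 475, -, -, -, -, 701, 436]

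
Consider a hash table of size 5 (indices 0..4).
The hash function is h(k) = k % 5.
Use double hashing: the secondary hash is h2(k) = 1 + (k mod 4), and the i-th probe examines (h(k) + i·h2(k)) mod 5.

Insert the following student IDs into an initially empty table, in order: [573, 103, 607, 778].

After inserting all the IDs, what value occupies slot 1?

607

Insert 573: h=3, slot 3 empty -> index 3.
Insert 103: h=3, h2=4, slot 3 occupied -> index 2.
Insert 607: h=2, h2=4, slot 2 occupied -> index 1.
Insert 778: h=3, h2=3, slots 3,1 occupied -> index 4.
Table: [_, 607, 103, 573, 778]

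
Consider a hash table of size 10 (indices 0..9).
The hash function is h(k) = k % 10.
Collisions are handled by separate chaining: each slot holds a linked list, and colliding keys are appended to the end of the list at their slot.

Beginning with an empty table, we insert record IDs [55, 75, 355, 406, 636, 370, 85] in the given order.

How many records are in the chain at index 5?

55 → bucket 5
75 → bucket 5 (collision)
355 → bucket 5 (collision)
406 → bucket 6
636 → bucket 6 (collision)
370 → bucket 0
85 → bucket 5 (collision)
Final buckets:
0: 370
1: ∅
2: ∅
3: ∅
4: ∅
5: 55 -> 75 -> 355 -> 85
6: 406 -> 636
7: ∅
8: ∅
9: ∅

4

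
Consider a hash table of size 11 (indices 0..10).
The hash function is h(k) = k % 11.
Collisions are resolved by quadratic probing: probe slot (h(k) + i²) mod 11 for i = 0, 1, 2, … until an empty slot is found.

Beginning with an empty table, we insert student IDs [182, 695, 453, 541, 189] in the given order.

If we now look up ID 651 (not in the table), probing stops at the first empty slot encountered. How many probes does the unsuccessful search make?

6

182: h=6 → slot 6
695: h=2 → slot 2
453: h=2, probe 2,3 → slot 3
541: h=2, probe 2,3,6,0 → slot 0
189: h=2, probe 2,3,6,0,7 → slot 7
Table: [541, ∅, 695, 453, ∅, ∅, 182, 189, ∅, ∅, ∅]
Lookup 651: h=2, probe 2,3,6,0,7,5 → slot 5 empty, not found.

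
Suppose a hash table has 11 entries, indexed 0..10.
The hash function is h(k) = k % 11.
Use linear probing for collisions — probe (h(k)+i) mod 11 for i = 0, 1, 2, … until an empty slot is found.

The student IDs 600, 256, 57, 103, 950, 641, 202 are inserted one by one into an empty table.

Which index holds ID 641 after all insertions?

600: h=6 → slot 6
256: h=3 → slot 3
57: h=2 → slot 2
103: h=4 → slot 4
950: h=4, probe 4,5 → slot 5
641: h=3, probe 3,4,5,6,7 → slot 7
202: h=4, probe 4,5,6,7,8 → slot 8
Table: [∅, ∅, 57, 256, 103, 950, 600, 641, 202, ∅, ∅]

7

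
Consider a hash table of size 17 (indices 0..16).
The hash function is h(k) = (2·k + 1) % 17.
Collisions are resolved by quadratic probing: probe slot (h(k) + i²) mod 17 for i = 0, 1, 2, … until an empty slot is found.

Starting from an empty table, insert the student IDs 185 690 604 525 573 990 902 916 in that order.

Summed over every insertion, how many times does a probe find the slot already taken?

3

Insert 185: h=14, slot 14 empty -> index 14.
Insert 690: h=4, slot 4 empty -> index 4.
Insert 604: h=2, slot 2 empty -> index 2.
Insert 525: h=14, slot 14 occupied -> index 15.
Insert 573: h=8, slot 8 empty -> index 8.
Insert 990: h=9, slot 9 empty -> index 9.
Insert 902: h=3, slot 3 empty -> index 3.
Insert 916: h=14, slots 14,15 occupied -> index 1.
Table: [-, 916, 604, 902, 690, -, -, -, 573, 990, -, -, -, -, 185, 525, -]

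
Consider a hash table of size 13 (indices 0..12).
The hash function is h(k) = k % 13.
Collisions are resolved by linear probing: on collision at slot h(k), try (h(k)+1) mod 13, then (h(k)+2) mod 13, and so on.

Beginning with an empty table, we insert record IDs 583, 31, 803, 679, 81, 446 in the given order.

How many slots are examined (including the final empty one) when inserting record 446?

583 hashes to 11; slot 11 is free => place at 11.
31 hashes to 5; slot 5 is free => place at 5.
803 hashes to 10; slot 10 is free => place at 10.
679 hashes to 3; slot 3 is free => place at 3.
81 hashes to 3; 3 taken => place at 4.
446 hashes to 4; 4,5 taken => place at 6.
Table: [—, —, —, 679, 81, 31, 446, —, —, —, 803, 583, —]

3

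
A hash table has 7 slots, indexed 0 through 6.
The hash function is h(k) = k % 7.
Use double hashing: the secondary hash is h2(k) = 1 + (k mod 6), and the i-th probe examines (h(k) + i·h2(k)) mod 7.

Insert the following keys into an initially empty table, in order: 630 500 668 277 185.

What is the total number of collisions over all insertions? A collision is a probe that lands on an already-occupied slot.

2

Insert 630: h=0, slot 0 empty -> index 0.
Insert 500: h=3, slot 3 empty -> index 3.
Insert 668: h=3, h2=3, slot 3 occupied -> index 6.
Insert 277: h=4, slot 4 empty -> index 4.
Insert 185: h=3, h2=6, slot 3 occupied -> index 2.
Table: [630, ., 185, 500, 277, ., 668]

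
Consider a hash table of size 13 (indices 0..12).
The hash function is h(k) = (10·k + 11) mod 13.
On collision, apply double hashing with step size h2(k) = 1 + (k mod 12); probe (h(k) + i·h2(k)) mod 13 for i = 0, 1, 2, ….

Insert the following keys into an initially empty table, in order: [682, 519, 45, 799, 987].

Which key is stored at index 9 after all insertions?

Insert 682: h=6, slot 6 empty -> index 6.
Insert 519: h=1, slot 1 empty -> index 1.
Insert 45: h=6, h2=10, slot 6 occupied -> index 3.
Insert 799: h=6, h2=8, slots 6,1 occupied -> index 9.
Insert 987: h=1, h2=4, slot 1 occupied -> index 5.
Table: [_, 519, _, 45, _, 987, 682, _, _, 799, _, _, _]

799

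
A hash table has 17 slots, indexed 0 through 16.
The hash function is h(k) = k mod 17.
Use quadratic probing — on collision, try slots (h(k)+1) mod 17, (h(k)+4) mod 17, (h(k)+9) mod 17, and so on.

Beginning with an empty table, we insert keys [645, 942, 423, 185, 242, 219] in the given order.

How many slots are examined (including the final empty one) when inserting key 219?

Insert 645: h=16, slot 16 empty => index 16.
Insert 942: h=7, slot 7 empty => index 7.
Insert 423: h=15, slot 15 empty => index 15.
Insert 185: h=15, slots 15,16 occupied => index 2.
Insert 242: h=4, slot 4 empty => index 4.
Insert 219: h=15, slots 15,16,2,7 occupied => index 14.
Table: [_, _, 185, _, 242, _, _, 942, _, _, _, _, _, _, 219, 423, 645]

5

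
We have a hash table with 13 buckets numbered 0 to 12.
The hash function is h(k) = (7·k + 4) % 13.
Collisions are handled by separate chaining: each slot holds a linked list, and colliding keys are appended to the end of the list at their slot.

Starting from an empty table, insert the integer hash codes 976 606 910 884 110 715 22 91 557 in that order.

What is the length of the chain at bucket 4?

4

976 -> bucket 11
606 -> bucket 8
910 -> bucket 4
884 -> bucket 4 (collision)
110 -> bucket 7
715 -> bucket 4 (collision)
22 -> bucket 2
91 -> bucket 4 (collision)
557 -> bucket 3
Final buckets:
0: _
1: _
2: 22
3: 557
4: 910 -> 884 -> 715 -> 91
5: _
6: _
7: 110
8: 606
9: _
10: _
11: 976
12: _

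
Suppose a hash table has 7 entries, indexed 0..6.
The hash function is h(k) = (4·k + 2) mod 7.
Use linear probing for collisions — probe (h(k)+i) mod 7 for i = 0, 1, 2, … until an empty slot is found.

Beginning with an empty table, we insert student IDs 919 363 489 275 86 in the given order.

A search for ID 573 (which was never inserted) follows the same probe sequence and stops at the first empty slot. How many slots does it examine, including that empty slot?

4

919: h=3 → slot 3
363: h=5 → slot 5
489: h=5, probe 5,6 → slot 6
275: h=3, probe 3,4 → slot 4
86: h=3, probe 3,4,5,6,0 → slot 0
Table: [86, ., ., 919, 275, 363, 489]
Lookup 573: h=5, probe 5,6,0,1 → slot 1 empty, not found.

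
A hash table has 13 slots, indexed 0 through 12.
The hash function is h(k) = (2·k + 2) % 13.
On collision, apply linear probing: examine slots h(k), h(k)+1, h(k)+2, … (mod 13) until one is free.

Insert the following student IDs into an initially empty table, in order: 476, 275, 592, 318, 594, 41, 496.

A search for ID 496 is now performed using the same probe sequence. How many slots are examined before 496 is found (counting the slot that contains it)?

4

476 hashes to 5; slot 5 is free → place at 5.
275 hashes to 6; slot 6 is free → place at 6.
592 hashes to 3; slot 3 is free → place at 3.
318 hashes to 1; slot 1 is free → place at 1.
594 hashes to 7; slot 7 is free → place at 7.
41 hashes to 6; 6,7 taken → place at 8.
496 hashes to 6; 6,7,8 taken → place at 9.
Table: [-, 318, -, 592, -, 476, 275, 594, 41, 496, -, -, -]
Lookup 496: h=6, probe 6,7,8,9 → found at 9.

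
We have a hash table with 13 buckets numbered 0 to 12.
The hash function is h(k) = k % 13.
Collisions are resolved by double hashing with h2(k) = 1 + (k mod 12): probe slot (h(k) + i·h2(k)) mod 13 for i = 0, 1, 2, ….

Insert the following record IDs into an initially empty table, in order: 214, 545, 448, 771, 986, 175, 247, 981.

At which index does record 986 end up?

1

Insert 214: h=6, slot 6 empty => index 6.
Insert 545: h=12, slot 12 empty => index 12.
Insert 448: h=6, h2=5, slot 6 occupied => index 11.
Insert 771: h=4, slot 4 empty => index 4.
Insert 986: h=11, h2=3, slot 11 occupied => index 1.
Insert 175: h=6, h2=8, slots 6,1 occupied => index 9.
Insert 247: h=0, slot 0 empty => index 0.
Insert 981: h=6, h2=10, slot 6 occupied => index 3.
Table: [247, 986, -, 981, 771, -, 214, -, -, 175, -, 448, 545]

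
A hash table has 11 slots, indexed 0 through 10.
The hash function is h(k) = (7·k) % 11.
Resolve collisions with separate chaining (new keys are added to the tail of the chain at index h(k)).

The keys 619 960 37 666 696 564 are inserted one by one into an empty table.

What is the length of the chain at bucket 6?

Insert 619: h=10, bucket 10 empty -> new chain.
Insert 960: h=10, bucket 10 nonempty -> append to chain.
Insert 37: h=6, bucket 6 empty -> new chain.
Insert 666: h=9, bucket 9 empty -> new chain.
Insert 696: h=10, bucket 10 nonempty -> append to chain.
Insert 564: h=10, bucket 10 nonempty -> append to chain.
Final buckets:
0: -
1: -
2: -
3: -
4: -
5: -
6: 37
7: -
8: -
9: 666
10: 619 -> 960 -> 696 -> 564

1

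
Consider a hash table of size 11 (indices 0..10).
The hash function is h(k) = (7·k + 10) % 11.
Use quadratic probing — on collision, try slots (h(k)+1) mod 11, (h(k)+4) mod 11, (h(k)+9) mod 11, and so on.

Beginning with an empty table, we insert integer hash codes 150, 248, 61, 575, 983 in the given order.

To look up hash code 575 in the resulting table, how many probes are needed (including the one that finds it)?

2

150 hashes to 4; slot 4 is free → place at 4.
248 hashes to 8; slot 8 is free → place at 8.
61 hashes to 8; 8 taken → place at 9.
575 hashes to 9; 9 taken → place at 10.
983 hashes to 5; slot 5 is free → place at 5.
Table: [-, -, -, -, 150, 983, -, -, 248, 61, 575]
Lookup 575: h=9, probe 9,10 → found at 10.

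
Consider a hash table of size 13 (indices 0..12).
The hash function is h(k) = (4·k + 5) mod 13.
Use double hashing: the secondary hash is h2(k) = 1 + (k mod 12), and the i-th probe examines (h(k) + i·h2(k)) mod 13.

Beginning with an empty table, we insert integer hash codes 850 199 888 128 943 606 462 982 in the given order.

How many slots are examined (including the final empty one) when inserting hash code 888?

2

850 hashes to 12; slot 12 is free -> place at 12.
199 hashes to 8; slot 8 is free -> place at 8.
888 hashes to 8, h2=1; 8 taken -> place at 9.
128 hashes to 10; slot 10 is free -> place at 10.
943 hashes to 7; slot 7 is free -> place at 7.
606 hashes to 11; slot 11 is free -> place at 11.
462 hashes to 7, h2=7; 7 taken -> place at 1.
982 hashes to 7, h2=11; 7 taken -> place at 5.
Table: [—, 462, —, —, —, 982, —, 943, 199, 888, 128, 606, 850]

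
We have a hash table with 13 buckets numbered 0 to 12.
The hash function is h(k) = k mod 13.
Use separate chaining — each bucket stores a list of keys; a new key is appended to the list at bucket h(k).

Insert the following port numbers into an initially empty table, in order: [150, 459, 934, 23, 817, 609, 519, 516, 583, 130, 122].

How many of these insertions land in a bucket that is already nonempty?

3

150 -> bucket 7
459 -> bucket 4
934 -> bucket 11
23 -> bucket 10
817 -> bucket 11 (collision)
609 -> bucket 11 (collision)
519 -> bucket 12
516 -> bucket 9
583 -> bucket 11 (collision)
130 -> bucket 0
122 -> bucket 5
Final buckets:
0: 130
1: .
2: .
3: .
4: 459
5: 122
6: .
7: 150
8: .
9: 516
10: 23
11: 934 -> 817 -> 609 -> 583
12: 519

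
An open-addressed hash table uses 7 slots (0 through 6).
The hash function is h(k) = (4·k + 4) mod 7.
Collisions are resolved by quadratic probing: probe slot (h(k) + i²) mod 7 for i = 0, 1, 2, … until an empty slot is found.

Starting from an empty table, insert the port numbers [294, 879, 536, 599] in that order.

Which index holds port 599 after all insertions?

294: h=4 → slot 4
879: h=6 → slot 6
536: h=6, probe 6,0 → slot 0
599: h=6, probe 6,0,3 → slot 3
Table: [536, -, -, 599, 294, -, 879]

3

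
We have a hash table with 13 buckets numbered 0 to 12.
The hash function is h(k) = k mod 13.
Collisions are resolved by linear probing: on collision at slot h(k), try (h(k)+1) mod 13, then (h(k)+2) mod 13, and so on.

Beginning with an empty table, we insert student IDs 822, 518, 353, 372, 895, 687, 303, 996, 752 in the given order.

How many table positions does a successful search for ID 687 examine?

3

822 hashes to 3; slot 3 is free → place at 3.
518 hashes to 11; slot 11 is free → place at 11.
353 hashes to 2; slot 2 is free → place at 2.
372 hashes to 8; slot 8 is free → place at 8.
895 hashes to 11; 11 taken → place at 12.
687 hashes to 11; 11,12 taken → place at 0.
303 hashes to 4; slot 4 is free → place at 4.
996 hashes to 8; 8 taken → place at 9.
752 hashes to 11; 11,12,0 taken → place at 1.
Table: [687, 752, 353, 822, 303, ., ., ., 372, 996, ., 518, 895]
Lookup 687: h=11, probe 11,12,0 → found at 0.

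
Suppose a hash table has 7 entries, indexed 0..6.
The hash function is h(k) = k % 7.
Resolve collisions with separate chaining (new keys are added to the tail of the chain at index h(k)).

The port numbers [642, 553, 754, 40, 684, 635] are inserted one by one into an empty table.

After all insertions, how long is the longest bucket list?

642 → bucket 5
553 → bucket 0
754 → bucket 5 (collision)
40 → bucket 5 (collision)
684 → bucket 5 (collision)
635 → bucket 5 (collision)
Final buckets:
0: 553
1: _
2: _
3: _
4: _
5: 642 -> 754 -> 40 -> 684 -> 635
6: _

5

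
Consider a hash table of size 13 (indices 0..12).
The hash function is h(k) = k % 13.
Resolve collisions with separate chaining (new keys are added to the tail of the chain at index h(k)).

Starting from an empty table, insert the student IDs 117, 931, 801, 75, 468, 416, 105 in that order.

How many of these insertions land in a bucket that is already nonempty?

3

117 → bucket 0
931 → bucket 8
801 → bucket 8 (collision)
75 → bucket 10
468 → bucket 0 (collision)
416 → bucket 0 (collision)
105 → bucket 1
Final buckets:
0: 117 -> 468 -> 416
1: 105
2: _
3: _
4: _
5: _
6: _
7: _
8: 931 -> 801
9: _
10: 75
11: _
12: _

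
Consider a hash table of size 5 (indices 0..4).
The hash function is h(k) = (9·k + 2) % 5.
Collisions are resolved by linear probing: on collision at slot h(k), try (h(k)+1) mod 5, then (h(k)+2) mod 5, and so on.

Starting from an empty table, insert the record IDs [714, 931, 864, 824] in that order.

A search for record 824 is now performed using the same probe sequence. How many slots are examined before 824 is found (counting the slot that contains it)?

714 hashes to 3; slot 3 is free → place at 3.
931 hashes to 1; slot 1 is free → place at 1.
864 hashes to 3; 3 taken → place at 4.
824 hashes to 3; 3,4 taken → place at 0.
Table: [824, 931, ∅, 714, 864]
Lookup 824: h=3, probe 3,4,0 → found at 0.

3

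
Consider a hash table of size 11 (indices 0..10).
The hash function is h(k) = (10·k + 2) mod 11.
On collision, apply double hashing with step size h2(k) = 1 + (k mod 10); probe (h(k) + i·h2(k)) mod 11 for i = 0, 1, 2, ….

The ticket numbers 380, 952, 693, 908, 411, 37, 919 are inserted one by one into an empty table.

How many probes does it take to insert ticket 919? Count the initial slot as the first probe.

4

380 hashes to 7; slot 7 is free → place at 7.
952 hashes to 7, h2=3; 7 taken → place at 10.
693 hashes to 2; slot 2 is free → place at 2.
908 hashes to 7, h2=9; 7 taken → place at 5.
411 hashes to 9; slot 9 is free → place at 9.
37 hashes to 9, h2=8; 9 taken → place at 6.
919 hashes to 7, h2=10; 7,6,5 taken → place at 4.
Table: [—, —, 693, —, 919, 908, 37, 380, —, 411, 952]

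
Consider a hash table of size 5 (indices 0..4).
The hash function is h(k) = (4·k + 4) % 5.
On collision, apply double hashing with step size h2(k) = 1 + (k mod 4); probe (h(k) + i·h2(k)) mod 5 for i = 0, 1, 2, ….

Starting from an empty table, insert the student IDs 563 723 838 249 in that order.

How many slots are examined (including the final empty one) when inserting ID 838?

563 hashes to 1; slot 1 is free -> place at 1.
723 hashes to 1, h2=4; 1 taken -> place at 0.
838 hashes to 1, h2=3; 1 taken -> place at 4.
249 hashes to 0, h2=2; 0 taken -> place at 2.
Table: [723, 563, 249, -, 838]

2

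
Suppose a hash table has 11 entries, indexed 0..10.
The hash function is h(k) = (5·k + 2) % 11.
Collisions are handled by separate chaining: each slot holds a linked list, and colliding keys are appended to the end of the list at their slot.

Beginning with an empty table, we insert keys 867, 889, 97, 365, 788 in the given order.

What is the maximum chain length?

3

Insert 867: h=3, bucket 3 empty → new chain.
Insert 889: h=3, bucket 3 nonempty → append to chain.
Insert 97: h=3, bucket 3 nonempty → append to chain.
Insert 365: h=1, bucket 1 empty → new chain.
Insert 788: h=4, bucket 4 empty → new chain.
Final buckets:
0: -
1: 365
2: -
3: 867 -> 889 -> 97
4: 788
5: -
6: -
7: -
8: -
9: -
10: -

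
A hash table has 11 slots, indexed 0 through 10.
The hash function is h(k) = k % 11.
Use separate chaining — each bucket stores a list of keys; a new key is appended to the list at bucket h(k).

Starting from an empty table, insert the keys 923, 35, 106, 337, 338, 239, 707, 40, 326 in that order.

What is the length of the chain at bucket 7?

4

923 → bucket 10
35 → bucket 2
106 → bucket 7
337 → bucket 7 (collision)
338 → bucket 8
239 → bucket 8 (collision)
707 → bucket 3
40 → bucket 7 (collision)
326 → bucket 7 (collision)
Final buckets:
0: .
1: .
2: 35
3: 707
4: .
5: .
6: .
7: 106 -> 337 -> 40 -> 326
8: 338 -> 239
9: .
10: 923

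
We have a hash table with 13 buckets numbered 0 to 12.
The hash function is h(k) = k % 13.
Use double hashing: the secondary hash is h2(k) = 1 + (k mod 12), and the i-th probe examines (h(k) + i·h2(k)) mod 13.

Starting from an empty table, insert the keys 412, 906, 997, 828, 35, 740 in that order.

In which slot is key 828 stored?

10

Insert 412: h=9, slot 9 empty → index 9.
Insert 906: h=9, h2=7, slot 9 occupied → index 3.
Insert 997: h=9, h2=2, slot 9 occupied → index 11.
Insert 828: h=9, h2=1, slot 9 occupied → index 10.
Insert 35: h=9, h2=12, slot 9 occupied → index 8.
Insert 740: h=12, slot 12 empty → index 12.
Table: [., ., ., 906, ., ., ., ., 35, 412, 828, 997, 740]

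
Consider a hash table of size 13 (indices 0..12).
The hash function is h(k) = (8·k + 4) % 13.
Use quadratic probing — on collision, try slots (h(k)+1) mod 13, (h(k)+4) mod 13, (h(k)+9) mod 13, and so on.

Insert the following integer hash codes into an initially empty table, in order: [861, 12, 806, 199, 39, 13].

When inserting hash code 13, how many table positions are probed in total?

Insert 861: h=2, slot 2 empty → index 2.
Insert 12: h=9, slot 9 empty → index 9.
Insert 806: h=4, slot 4 empty → index 4.
Insert 199: h=10, slot 10 empty → index 10.
Insert 39: h=4, slot 4 occupied → index 5.
Insert 13: h=4, slots 4,5 occupied → index 8.
Table: [-, -, 861, -, 806, 39, -, -, 13, 12, 199, -, -]

3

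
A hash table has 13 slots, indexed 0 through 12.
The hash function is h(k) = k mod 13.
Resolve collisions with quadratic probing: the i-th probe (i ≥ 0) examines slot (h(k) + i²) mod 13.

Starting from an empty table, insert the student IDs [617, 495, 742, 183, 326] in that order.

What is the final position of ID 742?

2

617 hashes to 6; slot 6 is free -> place at 6.
495 hashes to 1; slot 1 is free -> place at 1.
742 hashes to 1; 1 taken -> place at 2.
183 hashes to 1; 1,2 taken -> place at 5.
326 hashes to 1; 1,2,5 taken -> place at 10.
Table: [—, 495, 742, —, —, 183, 617, —, —, —, 326, —, —]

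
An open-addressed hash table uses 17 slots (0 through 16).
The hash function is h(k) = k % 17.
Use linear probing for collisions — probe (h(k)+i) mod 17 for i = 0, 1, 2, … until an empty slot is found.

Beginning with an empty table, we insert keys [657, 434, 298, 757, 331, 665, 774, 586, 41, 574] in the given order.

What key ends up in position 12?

757

657: h=11 -> slot 11
434: h=9 -> slot 9
298: h=9, probe 9,10 -> slot 10
757: h=9, probe 9,10,11,12 -> slot 12
331: h=8 -> slot 8
665: h=2 -> slot 2
774: h=9, probe 9,10,11,12,13 -> slot 13
586: h=8, probe 8,9,10,11,12,13,14 -> slot 14
41: h=7 -> slot 7
574: h=13, probe 13,14,15 -> slot 15
Table: [—, —, 665, —, —, —, —, 41, 331, 434, 298, 657, 757, 774, 586, 574, —]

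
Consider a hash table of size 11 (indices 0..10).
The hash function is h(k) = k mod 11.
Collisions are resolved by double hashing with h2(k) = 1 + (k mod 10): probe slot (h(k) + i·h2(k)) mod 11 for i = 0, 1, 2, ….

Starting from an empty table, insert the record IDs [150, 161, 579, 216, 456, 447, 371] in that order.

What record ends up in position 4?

447

Insert 150: h=7, slot 7 empty -> index 7.
Insert 161: h=7, h2=2, slot 7 occupied -> index 9.
Insert 579: h=7, h2=10, slot 7 occupied -> index 6.
Insert 216: h=7, h2=7, slot 7 occupied -> index 3.
Insert 456: h=5, slot 5 empty -> index 5.
Insert 447: h=7, h2=8, slot 7 occupied -> index 4.
Insert 371: h=8, slot 8 empty -> index 8.
Table: [_, _, _, 216, 447, 456, 579, 150, 371, 161, _]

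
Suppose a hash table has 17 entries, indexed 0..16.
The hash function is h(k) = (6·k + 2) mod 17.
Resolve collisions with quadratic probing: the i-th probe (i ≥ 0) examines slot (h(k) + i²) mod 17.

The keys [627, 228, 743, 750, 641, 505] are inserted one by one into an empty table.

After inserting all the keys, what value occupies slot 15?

641

627 hashes to 7; slot 7 is free -> place at 7.
228 hashes to 10; slot 10 is free -> place at 10.
743 hashes to 6; slot 6 is free -> place at 6.
750 hashes to 14; slot 14 is free -> place at 14.
641 hashes to 6; 6,7,10 taken -> place at 15.
505 hashes to 6; 6,7,10,15 taken -> place at 5.
Table: [∅, ∅, ∅, ∅, ∅, 505, 743, 627, ∅, ∅, 228, ∅, ∅, ∅, 750, 641, ∅]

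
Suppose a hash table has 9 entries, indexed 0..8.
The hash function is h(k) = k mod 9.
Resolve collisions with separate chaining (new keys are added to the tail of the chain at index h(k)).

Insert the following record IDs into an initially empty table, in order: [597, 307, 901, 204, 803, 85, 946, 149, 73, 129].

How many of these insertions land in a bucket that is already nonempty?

4

597 → bucket 3
307 → bucket 1
901 → bucket 1 (collision)
204 → bucket 6
803 → bucket 2
85 → bucket 4
946 → bucket 1 (collision)
149 → bucket 5
73 → bucket 1 (collision)
129 → bucket 3 (collision)
Final buckets:
0: _
1: 307 -> 901 -> 946 -> 73
2: 803
3: 597 -> 129
4: 85
5: 149
6: 204
7: _
8: _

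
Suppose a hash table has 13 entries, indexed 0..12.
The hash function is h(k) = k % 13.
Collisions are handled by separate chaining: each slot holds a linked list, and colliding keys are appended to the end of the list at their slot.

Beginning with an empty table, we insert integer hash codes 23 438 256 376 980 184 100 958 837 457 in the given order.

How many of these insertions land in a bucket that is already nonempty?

5

23 → bucket 10
438 → bucket 9
256 → bucket 9 (collision)
376 → bucket 12
980 → bucket 5
184 → bucket 2
100 → bucket 9 (collision)
958 → bucket 9 (collision)
837 → bucket 5 (collision)
457 → bucket 2 (collision)
Final buckets:
0: .
1: .
2: 184 -> 457
3: .
4: .
5: 980 -> 837
6: .
7: .
8: .
9: 438 -> 256 -> 100 -> 958
10: 23
11: .
12: 376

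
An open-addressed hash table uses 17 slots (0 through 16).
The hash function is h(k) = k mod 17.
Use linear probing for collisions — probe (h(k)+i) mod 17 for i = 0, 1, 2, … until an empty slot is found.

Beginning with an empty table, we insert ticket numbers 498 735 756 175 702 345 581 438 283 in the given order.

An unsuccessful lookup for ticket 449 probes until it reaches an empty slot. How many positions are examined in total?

498: h=5 -> slot 5
735: h=4 -> slot 4
756: h=8 -> slot 8
175: h=5, probe 5,6 -> slot 6
702: h=5, probe 5,6,7 -> slot 7
345: h=5, probe 5,6,7,8,9 -> slot 9
581: h=3 -> slot 3
438: h=13 -> slot 13
283: h=11 -> slot 11
Table: [_, _, _, 581, 735, 498, 175, 702, 756, 345, _, 283, _, 438, _, _, _]
Lookup 449: h=7, probe 7,8,9,10 → slot 10 empty, not found.

4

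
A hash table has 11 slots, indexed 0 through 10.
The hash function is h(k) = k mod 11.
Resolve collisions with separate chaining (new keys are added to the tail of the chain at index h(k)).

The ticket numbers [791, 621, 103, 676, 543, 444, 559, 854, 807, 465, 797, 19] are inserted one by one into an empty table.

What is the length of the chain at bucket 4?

791 -> bucket 10
621 -> bucket 5
103 -> bucket 4
676 -> bucket 5 (collision)
543 -> bucket 4 (collision)
444 -> bucket 4 (collision)
559 -> bucket 9
854 -> bucket 7
807 -> bucket 4 (collision)
465 -> bucket 3
797 -> bucket 5 (collision)
19 -> bucket 8
Final buckets:
0: .
1: .
2: .
3: 465
4: 103 -> 543 -> 444 -> 807
5: 621 -> 676 -> 797
6: .
7: 854
8: 19
9: 559
10: 791

4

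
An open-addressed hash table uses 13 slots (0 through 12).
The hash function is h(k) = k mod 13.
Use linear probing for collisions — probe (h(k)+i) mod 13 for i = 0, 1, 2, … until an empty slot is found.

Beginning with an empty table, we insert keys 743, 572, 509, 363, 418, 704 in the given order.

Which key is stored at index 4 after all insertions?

418

743 hashes to 2; slot 2 is free -> place at 2.
572 hashes to 0; slot 0 is free -> place at 0.
509 hashes to 2; 2 taken -> place at 3.
363 hashes to 12; slot 12 is free -> place at 12.
418 hashes to 2; 2,3 taken -> place at 4.
704 hashes to 2; 2,3,4 taken -> place at 5.
Table: [572, ., 743, 509, 418, 704, ., ., ., ., ., ., 363]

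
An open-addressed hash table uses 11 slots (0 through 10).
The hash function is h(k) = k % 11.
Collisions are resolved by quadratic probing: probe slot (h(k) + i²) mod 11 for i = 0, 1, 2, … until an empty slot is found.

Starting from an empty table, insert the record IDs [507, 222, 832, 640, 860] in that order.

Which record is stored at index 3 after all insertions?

Insert 507: h=1, slot 1 empty → index 1.
Insert 222: h=2, slot 2 empty → index 2.
Insert 832: h=7, slot 7 empty → index 7.
Insert 640: h=2, slot 2 occupied → index 3.
Insert 860: h=2, slots 2,3 occupied → index 6.
Table: [-, 507, 222, 640, -, -, 860, 832, -, -, -]

640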